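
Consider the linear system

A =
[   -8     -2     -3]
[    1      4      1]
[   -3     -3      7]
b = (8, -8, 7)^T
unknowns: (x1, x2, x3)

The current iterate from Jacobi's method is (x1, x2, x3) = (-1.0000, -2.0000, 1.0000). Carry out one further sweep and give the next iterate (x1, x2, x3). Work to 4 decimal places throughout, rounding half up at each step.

(-0.8750, -2.0000, -0.2857)

One sweep:
  x1 = (8 - (-2)·-2.0000 - (-3)·1.0000) / (-8) = -0.8750
  x2 = (-8 - (1)·-1.0000 - (1)·1.0000) / (4) = -2.0000
  x3 = (7 - (-3)·-1.0000 - (-3)·-2.0000) / (7) = -0.2857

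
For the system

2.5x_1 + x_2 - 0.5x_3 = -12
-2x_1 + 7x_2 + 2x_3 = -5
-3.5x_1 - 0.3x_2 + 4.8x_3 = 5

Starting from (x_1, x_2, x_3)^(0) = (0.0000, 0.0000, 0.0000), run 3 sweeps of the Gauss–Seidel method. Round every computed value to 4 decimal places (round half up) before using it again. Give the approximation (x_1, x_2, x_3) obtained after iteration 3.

(-4.7589, -1.4151, -2.5168)

Iteration 1:
  x_1 = (-12 - (1)·0.0000 - (-0.5)·0.0000) / (2.5) = -4.8000
  x_2 = (-5 - (-2)·-4.8000 - (2)·0.0000) / (7) = -2.0857
  x_3 = (5 - (-3.5)·-4.8000 - (-0.3)·-2.0857) / (4.8) = -2.5887
Iteration 2:
  x_1 = (-12 - (1)·-2.0857 - (-0.5)·-2.5887) / (2.5) = -4.4835
  x_2 = (-5 - (-2)·-4.4835 - (2)·-2.5887) / (7) = -1.2557
  x_3 = (5 - (-3.5)·-4.4835 - (-0.3)·-1.2557) / (4.8) = -2.3060
Iteration 3:
  x_1 = (-12 - (1)·-1.2557 - (-0.5)·-2.3060) / (2.5) = -4.7589
  x_2 = (-5 - (-2)·-4.7589 - (2)·-2.3060) / (7) = -1.4151
  x_3 = (5 - (-3.5)·-4.7589 - (-0.3)·-1.4151) / (4.8) = -2.5168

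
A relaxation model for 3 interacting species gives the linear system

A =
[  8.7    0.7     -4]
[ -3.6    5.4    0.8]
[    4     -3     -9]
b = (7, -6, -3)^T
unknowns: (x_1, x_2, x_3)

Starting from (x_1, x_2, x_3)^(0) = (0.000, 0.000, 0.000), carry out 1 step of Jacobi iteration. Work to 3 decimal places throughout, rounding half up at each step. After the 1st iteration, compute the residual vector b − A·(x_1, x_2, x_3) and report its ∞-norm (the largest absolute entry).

6.556

Iteration 1:
  x_1 = (7 - (0.7)·0.000 - (-4)·0.000) / (8.7) = 0.805
  x_2 = (-6 - (-3.6)·0.000 - (0.8)·0.000) / (5.4) = -1.111
  x_3 = (-3 - (4)·0.000 - (-3)·0.000) / (-9) = 0.333
Residual b − A·x = (2.106, 2.631, -6.556); ∞-norm = 6.556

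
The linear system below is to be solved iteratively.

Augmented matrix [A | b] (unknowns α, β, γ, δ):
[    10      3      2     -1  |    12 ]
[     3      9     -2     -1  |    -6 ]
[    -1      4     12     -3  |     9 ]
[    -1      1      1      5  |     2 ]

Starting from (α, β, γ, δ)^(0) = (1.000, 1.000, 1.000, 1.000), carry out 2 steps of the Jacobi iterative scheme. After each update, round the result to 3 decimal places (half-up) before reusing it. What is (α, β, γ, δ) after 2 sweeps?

Iteration 1:
  α = (12 - (3)·1.000 - (2)·1.000 - (-1)·1.000) / (10) = 0.800
  β = (-6 - (3)·1.000 - (-2)·1.000 - (-1)·1.000) / (9) = -0.667
  γ = (9 - (-1)·1.000 - (4)·1.000 - (-3)·1.000) / (12) = 0.750
  δ = (2 - (-1)·1.000 - (1)·1.000 - (1)·1.000) / (5) = 0.200
Iteration 2:
  α = (12 - (3)·-0.667 - (2)·0.750 - (-1)·0.200) / (10) = 1.270
  β = (-6 - (3)·0.800 - (-2)·0.750 - (-1)·0.200) / (9) = -0.744
  γ = (9 - (-1)·0.800 - (4)·-0.667 - (-3)·0.200) / (12) = 1.089
  δ = (2 - (-1)·0.800 - (1)·-0.667 - (1)·0.750) / (5) = 0.543

(1.270, -0.744, 1.089, 0.543)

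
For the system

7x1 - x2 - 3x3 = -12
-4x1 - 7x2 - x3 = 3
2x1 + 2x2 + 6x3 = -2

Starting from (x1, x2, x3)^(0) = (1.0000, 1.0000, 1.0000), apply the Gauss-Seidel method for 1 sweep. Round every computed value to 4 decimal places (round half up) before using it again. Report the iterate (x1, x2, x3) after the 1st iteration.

(-1.1429, 0.0817, 0.0204)

Iteration 1:
  x1 = (-12 - (-1)·1.0000 - (-3)·1.0000) / (7) = -1.1429
  x2 = (3 - (-4)·-1.1429 - (-1)·1.0000) / (-7) = 0.0817
  x3 = (-2 - (2)·-1.1429 - (2)·0.0817) / (6) = 0.0204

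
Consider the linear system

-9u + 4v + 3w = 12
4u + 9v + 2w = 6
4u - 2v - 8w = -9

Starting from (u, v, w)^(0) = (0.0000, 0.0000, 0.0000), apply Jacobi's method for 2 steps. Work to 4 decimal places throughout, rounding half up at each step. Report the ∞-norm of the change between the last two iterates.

Iteration 1:
  u = (12 - (4)·0.0000 - (3)·0.0000) / (-9) = -1.3333
  v = (6 - (4)·0.0000 - (2)·0.0000) / (9) = 0.6667
  w = (-9 - (4)·0.0000 - (-2)·0.0000) / (-8) = 1.1250
Iteration 2:
  u = (12 - (4)·0.6667 - (3)·1.1250) / (-9) = -0.6620
  v = (6 - (4)·-1.3333 - (2)·1.1250) / (9) = 1.0092
  w = (-9 - (4)·-1.3333 - (-2)·0.6667) / (-8) = 0.2917
Change: (0.6713, 0.3425, -0.8333) → max |·| = 0.8333

0.8333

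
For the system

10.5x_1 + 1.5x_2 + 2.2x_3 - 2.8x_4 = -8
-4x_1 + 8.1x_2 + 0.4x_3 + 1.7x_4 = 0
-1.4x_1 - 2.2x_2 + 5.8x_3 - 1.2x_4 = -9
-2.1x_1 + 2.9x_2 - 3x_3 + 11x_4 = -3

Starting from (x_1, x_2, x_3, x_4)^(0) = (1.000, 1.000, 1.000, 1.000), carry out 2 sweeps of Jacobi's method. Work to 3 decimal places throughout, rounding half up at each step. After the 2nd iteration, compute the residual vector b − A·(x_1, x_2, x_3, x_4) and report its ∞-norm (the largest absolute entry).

Iteration 1:
  x_1 = (-8 - (1.5)·1.000 - (2.2)·1.000 - (-2.8)·1.000) / (10.5) = -0.848
  x_2 = (0 - (-4)·1.000 - (0.4)·1.000 - (1.7)·1.000) / (8.1) = 0.235
  x_3 = (-9 - (-1.4)·1.000 - (-2.2)·1.000 - (-1.2)·1.000) / (5.8) = -0.724
  x_4 = (-3 - (-2.1)·1.000 - (2.9)·1.000 - (-3)·1.000) / (11) = -0.073
Iteration 2:
  x_1 = (-8 - (1.5)·0.235 - (2.2)·-0.724 - (-2.8)·-0.073) / (10.5) = -0.663
  x_2 = (0 - (-4)·-0.848 - (0.4)·-0.724 - (1.7)·-0.073) / (8.1) = -0.368
  x_3 = (-9 - (-1.4)·-0.848 - (-2.2)·0.235 - (-1.2)·-0.073) / (5.8) = -1.682
  x_4 = (-3 - (-2.1)·-0.848 - (2.9)·0.235 - (-3)·-0.724) / (11) = -0.694
Residual b − A·x = (1.271, 2.181, -1.815, -0.737); ∞-norm = 2.181

2.181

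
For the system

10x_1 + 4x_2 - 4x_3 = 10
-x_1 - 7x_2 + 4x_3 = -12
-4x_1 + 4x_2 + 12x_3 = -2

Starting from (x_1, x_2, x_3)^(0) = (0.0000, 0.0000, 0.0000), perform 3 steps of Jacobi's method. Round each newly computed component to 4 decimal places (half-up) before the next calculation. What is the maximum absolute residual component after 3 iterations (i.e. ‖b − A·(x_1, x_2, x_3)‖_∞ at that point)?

0.6856

Iteration 1:
  x_1 = (10 - (4)·0.0000 - (-4)·0.0000) / (10) = 1.0000
  x_2 = (-12 - (-1)·0.0000 - (4)·0.0000) / (-7) = 1.7143
  x_3 = (-2 - (-4)·0.0000 - (4)·0.0000) / (12) = -0.1667
Iteration 2:
  x_1 = (10 - (4)·1.7143 - (-4)·-0.1667) / (10) = 0.2476
  x_2 = (-12 - (-1)·1.0000 - (4)·-0.1667) / (-7) = 1.4762
  x_3 = (-2 - (-4)·1.0000 - (4)·1.7143) / (12) = -0.4048
Iteration 3:
  x_1 = (10 - (4)·1.4762 - (-4)·-0.4048) / (10) = 0.2476
  x_2 = (-12 - (-1)·0.2476 - (4)·-0.4048) / (-7) = 1.4476
  x_3 = (-2 - (-4)·0.2476 - (4)·1.4762) / (12) = -0.5762
Residual b − A·x = (-0.5712, 0.6856, 0.1144); ∞-norm = 0.6856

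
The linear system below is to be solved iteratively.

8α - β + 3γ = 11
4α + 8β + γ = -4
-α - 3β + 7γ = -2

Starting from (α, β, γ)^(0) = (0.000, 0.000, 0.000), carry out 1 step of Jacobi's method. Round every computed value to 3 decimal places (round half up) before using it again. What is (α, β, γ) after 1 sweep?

Iteration 1:
  α = (11 - (-1)·0.000 - (3)·0.000) / (8) = 1.375
  β = (-4 - (4)·0.000 - (1)·0.000) / (8) = -0.500
  γ = (-2 - (-1)·0.000 - (-3)·0.000) / (7) = -0.286

(1.375, -0.500, -0.286)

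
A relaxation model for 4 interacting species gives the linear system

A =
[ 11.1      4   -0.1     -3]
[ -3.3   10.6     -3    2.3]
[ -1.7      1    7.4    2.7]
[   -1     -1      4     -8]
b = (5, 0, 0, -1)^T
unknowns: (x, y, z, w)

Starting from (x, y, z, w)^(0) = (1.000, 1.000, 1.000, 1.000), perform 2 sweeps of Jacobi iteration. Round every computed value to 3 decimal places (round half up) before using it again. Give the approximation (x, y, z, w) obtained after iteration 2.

Iteration 1:
  x = (5 - (4)·1.000 - (-0.1)·1.000 - (-3)·1.000) / (11.1) = 0.369
  y = (0 - (-3.3)·1.000 - (-3)·1.000 - (2.3)·1.000) / (10.6) = 0.377
  z = (0 - (-1.7)·1.000 - (1)·1.000 - (2.7)·1.000) / (7.4) = -0.270
  w = (-1 - (-1)·1.000 - (-1)·1.000 - (4)·1.000) / (-8) = 0.375
Iteration 2:
  x = (5 - (4)·0.377 - (-0.1)·-0.270 - (-3)·0.375) / (11.1) = 0.414
  y = (0 - (-3.3)·0.369 - (-3)·-0.270 - (2.3)·0.375) / (10.6) = -0.043
  z = (0 - (-1.7)·0.369 - (1)·0.377 - (2.7)·0.375) / (7.4) = -0.103
  w = (-1 - (-1)·0.369 - (-1)·0.377 - (4)·-0.270) / (-8) = -0.103

(0.414, -0.043, -0.103, -0.103)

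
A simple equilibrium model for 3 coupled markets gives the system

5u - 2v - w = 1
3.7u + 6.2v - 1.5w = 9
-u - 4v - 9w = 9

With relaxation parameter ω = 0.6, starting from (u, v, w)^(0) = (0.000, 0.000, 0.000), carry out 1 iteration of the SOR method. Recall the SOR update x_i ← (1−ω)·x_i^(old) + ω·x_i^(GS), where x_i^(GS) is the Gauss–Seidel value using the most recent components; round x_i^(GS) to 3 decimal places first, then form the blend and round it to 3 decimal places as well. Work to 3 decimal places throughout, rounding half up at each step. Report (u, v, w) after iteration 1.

(0.120, 0.828, -0.829)

Iteration 1:
  u: GS value = (1 - (-2)·0.000 - (-1)·0.000) / (5) = 0.200;  u ← (1−ω)·0.000 + ω·0.200 = 0.120
  v: GS value = (9 - (3.7)·0.120 - (-1.5)·0.000) / (6.2) = 1.380;  v ← (1−ω)·0.000 + ω·1.380 = 0.828
  w: GS value = (9 - (-1)·0.120 - (-4)·0.828) / (-9) = -1.381;  w ← (1−ω)·0.000 + ω·-1.381 = -0.829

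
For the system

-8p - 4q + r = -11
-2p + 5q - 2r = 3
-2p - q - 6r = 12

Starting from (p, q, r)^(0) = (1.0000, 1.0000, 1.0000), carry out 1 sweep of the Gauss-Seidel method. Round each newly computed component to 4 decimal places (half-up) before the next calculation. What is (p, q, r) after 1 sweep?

Iteration 1:
  p = (-11 - (-4)·1.0000 - (1)·1.0000) / (-8) = 1.0000
  q = (3 - (-2)·1.0000 - (-2)·1.0000) / (5) = 1.4000
  r = (12 - (-2)·1.0000 - (-1)·1.4000) / (-6) = -2.5667

(1.0000, 1.4000, -2.5667)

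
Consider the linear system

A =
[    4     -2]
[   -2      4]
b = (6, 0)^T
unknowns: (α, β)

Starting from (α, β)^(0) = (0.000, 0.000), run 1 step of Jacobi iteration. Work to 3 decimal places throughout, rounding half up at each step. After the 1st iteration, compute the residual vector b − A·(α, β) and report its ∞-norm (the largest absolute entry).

Iteration 1:
  α = (6 - (-2)·0.000) / (4) = 1.500
  β = (0 - (-2)·0.000) / (4) = 0.000
Residual b − A·x = (0.000, 3.000); ∞-norm = 3.000

3.000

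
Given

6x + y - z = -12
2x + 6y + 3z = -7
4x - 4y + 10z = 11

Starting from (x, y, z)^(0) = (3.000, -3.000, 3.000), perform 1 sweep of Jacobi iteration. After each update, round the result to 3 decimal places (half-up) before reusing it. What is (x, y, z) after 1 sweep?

Iteration 1:
  x = (-12 - (1)·-3.000 - (-1)·3.000) / (6) = -1.000
  y = (-7 - (2)·3.000 - (3)·3.000) / (6) = -3.667
  z = (11 - (4)·3.000 - (-4)·-3.000) / (10) = -1.300

(-1.000, -3.667, -1.300)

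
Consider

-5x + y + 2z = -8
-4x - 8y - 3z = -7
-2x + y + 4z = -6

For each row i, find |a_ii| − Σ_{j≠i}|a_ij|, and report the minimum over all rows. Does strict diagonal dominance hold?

row 1: |-5| − (1+2) = 2
row 2: |-8| − (4+3) = 1
row 3: |4| − (2+1) = 1
minimum over rows = 1 → strictly diagonally dominant (convergence guaranteed)

1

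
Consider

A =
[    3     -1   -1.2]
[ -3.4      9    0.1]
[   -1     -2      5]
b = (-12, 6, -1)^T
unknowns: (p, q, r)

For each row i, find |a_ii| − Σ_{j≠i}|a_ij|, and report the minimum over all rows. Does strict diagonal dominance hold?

row 1: |3| − (1+1.2) = 0.8
row 2: |9| − (3.4+0.1) = 5.5
row 3: |5| − (1+2) = 2
minimum over rows = 0.8 → strictly diagonally dominant (convergence guaranteed)

0.8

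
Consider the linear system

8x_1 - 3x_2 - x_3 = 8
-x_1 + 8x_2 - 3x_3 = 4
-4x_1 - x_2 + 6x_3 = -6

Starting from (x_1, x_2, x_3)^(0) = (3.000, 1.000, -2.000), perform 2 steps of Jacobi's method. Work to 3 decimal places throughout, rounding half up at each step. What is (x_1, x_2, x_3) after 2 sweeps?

(1.193, 1.078, -0.229)

Iteration 1:
  x_1 = (8 - (-3)·1.000 - (-1)·-2.000) / (8) = 1.125
  x_2 = (4 - (-1)·3.000 - (-3)·-2.000) / (8) = 0.125
  x_3 = (-6 - (-4)·3.000 - (-1)·1.000) / (6) = 1.167
Iteration 2:
  x_1 = (8 - (-3)·0.125 - (-1)·1.167) / (8) = 1.193
  x_2 = (4 - (-1)·1.125 - (-3)·1.167) / (8) = 1.078
  x_3 = (-6 - (-4)·1.125 - (-1)·0.125) / (6) = -0.229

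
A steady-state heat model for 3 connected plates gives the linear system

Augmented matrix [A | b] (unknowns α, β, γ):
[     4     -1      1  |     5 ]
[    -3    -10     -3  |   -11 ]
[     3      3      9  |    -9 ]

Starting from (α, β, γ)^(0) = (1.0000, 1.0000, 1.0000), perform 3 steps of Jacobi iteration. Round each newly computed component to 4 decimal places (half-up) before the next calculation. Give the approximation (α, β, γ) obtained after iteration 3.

(1.9521, 1.0375, -2.0056)

Iteration 1:
  α = (5 - (-1)·1.0000 - (1)·1.0000) / (4) = 1.2500
  β = (-11 - (-3)·1.0000 - (-3)·1.0000) / (-10) = 0.5000
  γ = (-9 - (3)·1.0000 - (3)·1.0000) / (9) = -1.6667
Iteration 2:
  α = (5 - (-1)·0.5000 - (1)·-1.6667) / (4) = 1.7917
  β = (-11 - (-3)·1.2500 - (-3)·-1.6667) / (-10) = 1.2250
  γ = (-9 - (3)·1.2500 - (3)·0.5000) / (9) = -1.5833
Iteration 3:
  α = (5 - (-1)·1.2250 - (1)·-1.5833) / (4) = 1.9521
  β = (-11 - (-3)·1.7917 - (-3)·-1.5833) / (-10) = 1.0375
  γ = (-9 - (3)·1.7917 - (3)·1.2250) / (9) = -2.0056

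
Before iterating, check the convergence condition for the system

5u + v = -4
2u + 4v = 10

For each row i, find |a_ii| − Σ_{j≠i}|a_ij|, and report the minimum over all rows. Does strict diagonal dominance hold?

row 1: |5| − (1) = 4
row 2: |4| − (2) = 2
minimum over rows = 2 → strictly diagonally dominant (convergence guaranteed)

2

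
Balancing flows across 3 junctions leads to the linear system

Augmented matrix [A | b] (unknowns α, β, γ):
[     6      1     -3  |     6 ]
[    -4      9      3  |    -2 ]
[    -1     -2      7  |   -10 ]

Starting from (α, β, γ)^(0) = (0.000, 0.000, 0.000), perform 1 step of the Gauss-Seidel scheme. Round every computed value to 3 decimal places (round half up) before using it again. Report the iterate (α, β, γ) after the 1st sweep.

Iteration 1:
  α = (6 - (1)·0.000 - (-3)·0.000) / (6) = 1.000
  β = (-2 - (-4)·1.000 - (3)·0.000) / (9) = 0.222
  γ = (-10 - (-1)·1.000 - (-2)·0.222) / (7) = -1.222

(1.000, 0.222, -1.222)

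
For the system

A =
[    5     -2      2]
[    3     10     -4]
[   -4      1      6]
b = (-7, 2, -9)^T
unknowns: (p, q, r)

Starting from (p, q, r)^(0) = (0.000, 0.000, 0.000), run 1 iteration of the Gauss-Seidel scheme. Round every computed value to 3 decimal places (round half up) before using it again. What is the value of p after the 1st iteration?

-1.400

Iteration 1:
  p = (-7 - (-2)·0.000 - (2)·0.000) / (5) = -1.400
  q = (2 - (3)·-1.400 - (-4)·0.000) / (10) = 0.620
  r = (-9 - (-4)·-1.400 - (1)·0.620) / (6) = -2.537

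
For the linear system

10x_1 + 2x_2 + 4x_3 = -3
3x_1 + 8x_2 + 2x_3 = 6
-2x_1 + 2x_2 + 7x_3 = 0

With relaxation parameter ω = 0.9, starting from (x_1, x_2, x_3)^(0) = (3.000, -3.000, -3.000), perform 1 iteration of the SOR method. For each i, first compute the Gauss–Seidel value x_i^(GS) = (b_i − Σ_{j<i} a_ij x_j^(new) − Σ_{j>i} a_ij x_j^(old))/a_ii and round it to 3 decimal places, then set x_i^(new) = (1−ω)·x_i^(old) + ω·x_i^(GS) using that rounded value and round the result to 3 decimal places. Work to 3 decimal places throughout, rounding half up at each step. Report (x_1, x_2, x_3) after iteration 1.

Iteration 1:
  x_1: GS value = (-3 - (2)·-3.000 - (4)·-3.000) / (10) = 1.500;  x_1 ← (1−ω)·3.000 + ω·1.500 = 1.650
  x_2: GS value = (6 - (3)·1.650 - (2)·-3.000) / (8) = 0.881;  x_2 ← (1−ω)·-3.000 + ω·0.881 = 0.493
  x_3: GS value = (0 - (-2)·1.650 - (2)·0.493) / (7) = 0.331;  x_3 ← (1−ω)·-3.000 + ω·0.331 = -0.002

(1.650, 0.493, -0.002)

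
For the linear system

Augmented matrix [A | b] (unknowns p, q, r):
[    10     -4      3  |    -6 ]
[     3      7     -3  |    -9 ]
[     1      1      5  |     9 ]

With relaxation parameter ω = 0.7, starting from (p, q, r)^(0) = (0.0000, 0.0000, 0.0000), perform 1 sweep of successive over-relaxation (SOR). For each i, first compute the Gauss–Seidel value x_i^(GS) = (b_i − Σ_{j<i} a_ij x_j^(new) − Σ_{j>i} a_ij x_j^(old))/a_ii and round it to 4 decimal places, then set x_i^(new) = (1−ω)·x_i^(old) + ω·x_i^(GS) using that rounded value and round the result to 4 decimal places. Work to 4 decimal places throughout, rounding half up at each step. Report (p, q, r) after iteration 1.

(-0.4200, -0.7740, 1.4272)

Iteration 1:
  p: GS value = (-6 - (-4)·0.0000 - (3)·0.0000) / (10) = -0.6000;  p ← (1−ω)·0.0000 + ω·-0.6000 = -0.4200
  q: GS value = (-9 - (3)·-0.4200 - (-3)·0.0000) / (7) = -1.1057;  q ← (1−ω)·0.0000 + ω·-1.1057 = -0.7740
  r: GS value = (9 - (1)·-0.4200 - (1)·-0.7740) / (5) = 2.0388;  r ← (1−ω)·0.0000 + ω·2.0388 = 1.4272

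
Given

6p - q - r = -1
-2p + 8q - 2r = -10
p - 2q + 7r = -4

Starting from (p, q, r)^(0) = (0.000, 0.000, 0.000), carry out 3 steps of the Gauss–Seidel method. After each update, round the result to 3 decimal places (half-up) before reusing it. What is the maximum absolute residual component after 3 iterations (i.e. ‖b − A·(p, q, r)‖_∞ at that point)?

Iteration 1:
  p = (-1 - (-1)·0.000 - (-1)·0.000) / (6) = -0.167
  q = (-10 - (-2)·-0.167 - (-2)·0.000) / (8) = -1.292
  r = (-4 - (1)·-0.167 - (-2)·-1.292) / (7) = -0.917
Iteration 2:
  p = (-1 - (-1)·-1.292 - (-1)·-0.917) / (6) = -0.535
  q = (-10 - (-2)·-0.535 - (-2)·-0.917) / (8) = -1.613
  r = (-4 - (1)·-0.535 - (-2)·-1.613) / (7) = -0.956
Iteration 3:
  p = (-1 - (-1)·-1.613 - (-1)·-0.956) / (6) = -0.595
  q = (-10 - (-2)·-0.595 - (-2)·-0.956) / (8) = -1.638
  r = (-4 - (1)·-0.595 - (-2)·-1.638) / (7) = -0.954
Residual b − A·x = (-0.022, 0.006, -0.003); ∞-norm = 0.022

0.022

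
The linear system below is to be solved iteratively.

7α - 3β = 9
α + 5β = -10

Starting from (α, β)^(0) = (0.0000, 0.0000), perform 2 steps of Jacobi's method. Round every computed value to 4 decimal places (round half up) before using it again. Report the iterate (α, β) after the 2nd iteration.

Iteration 1:
  α = (9 - (-3)·0.0000) / (7) = 1.2857
  β = (-10 - (1)·0.0000) / (5) = -2.0000
Iteration 2:
  α = (9 - (-3)·-2.0000) / (7) = 0.4286
  β = (-10 - (1)·1.2857) / (5) = -2.2571

(0.4286, -2.2571)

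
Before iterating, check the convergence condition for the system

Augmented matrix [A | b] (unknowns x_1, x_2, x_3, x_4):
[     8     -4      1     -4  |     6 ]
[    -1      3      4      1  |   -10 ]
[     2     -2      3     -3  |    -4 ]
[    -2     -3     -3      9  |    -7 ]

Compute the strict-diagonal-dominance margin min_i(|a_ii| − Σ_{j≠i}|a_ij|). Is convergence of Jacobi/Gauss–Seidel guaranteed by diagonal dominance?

row 1: |8| − (4+1+4) = -1
row 2: |3| − (1+4+1) = -3
row 3: |3| − (2+2+3) = -4
row 4: |9| − (2+3+3) = 1
minimum over rows = -4 → not strictly diagonally dominant

-4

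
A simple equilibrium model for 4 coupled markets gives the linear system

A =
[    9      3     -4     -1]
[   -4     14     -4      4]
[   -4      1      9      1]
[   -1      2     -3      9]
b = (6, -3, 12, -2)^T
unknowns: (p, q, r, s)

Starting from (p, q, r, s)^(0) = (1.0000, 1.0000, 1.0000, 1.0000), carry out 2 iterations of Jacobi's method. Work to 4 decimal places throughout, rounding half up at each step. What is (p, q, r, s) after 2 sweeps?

(1.3342, 0.4841, 1.7205, 0.3792)

Iteration 1:
  p = (6 - (3)·1.0000 - (-4)·1.0000 - (-1)·1.0000) / (9) = 0.8889
  q = (-3 - (-4)·1.0000 - (-4)·1.0000 - (4)·1.0000) / (14) = 0.0714
  r = (12 - (-4)·1.0000 - (1)·1.0000 - (1)·1.0000) / (9) = 1.5556
  s = (-2 - (-1)·1.0000 - (2)·1.0000 - (-3)·1.0000) / (9) = 0.0000
Iteration 2:
  p = (6 - (3)·0.0714 - (-4)·1.5556 - (-1)·0.0000) / (9) = 1.3342
  q = (-3 - (-4)·0.8889 - (-4)·1.5556 - (4)·0.0000) / (14) = 0.4841
  r = (12 - (-4)·0.8889 - (1)·0.0714 - (1)·0.0000) / (9) = 1.7205
  s = (-2 - (-1)·0.8889 - (2)·0.0714 - (-3)·1.5556) / (9) = 0.3792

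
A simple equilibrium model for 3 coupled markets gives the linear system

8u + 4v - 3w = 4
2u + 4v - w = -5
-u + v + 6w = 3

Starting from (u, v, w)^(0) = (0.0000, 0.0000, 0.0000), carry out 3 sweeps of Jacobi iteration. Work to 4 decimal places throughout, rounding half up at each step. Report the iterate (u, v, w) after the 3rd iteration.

Iteration 1:
  u = (4 - (4)·0.0000 - (-3)·0.0000) / (8) = 0.5000
  v = (-5 - (2)·0.0000 - (-1)·0.0000) / (4) = -1.2500
  w = (3 - (-1)·0.0000 - (1)·0.0000) / (6) = 0.5000
Iteration 2:
  u = (4 - (4)·-1.2500 - (-3)·0.5000) / (8) = 1.3125
  v = (-5 - (2)·0.5000 - (-1)·0.5000) / (4) = -1.3750
  w = (3 - (-1)·0.5000 - (1)·-1.2500) / (6) = 0.7917
Iteration 3:
  u = (4 - (4)·-1.3750 - (-3)·0.7917) / (8) = 1.4844
  v = (-5 - (2)·1.3125 - (-1)·0.7917) / (4) = -1.7083
  w = (3 - (-1)·1.3125 - (1)·-1.3750) / (6) = 0.9479

(1.4844, -1.7083, 0.9479)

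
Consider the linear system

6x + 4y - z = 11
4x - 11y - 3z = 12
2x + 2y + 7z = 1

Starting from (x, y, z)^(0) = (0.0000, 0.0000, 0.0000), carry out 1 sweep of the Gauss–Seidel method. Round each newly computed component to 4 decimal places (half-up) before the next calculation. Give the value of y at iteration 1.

-0.4243

Iteration 1:
  x = (11 - (4)·0.0000 - (-1)·0.0000) / (6) = 1.8333
  y = (12 - (4)·1.8333 - (-3)·0.0000) / (-11) = -0.4243
  z = (1 - (2)·1.8333 - (2)·-0.4243) / (7) = -0.2597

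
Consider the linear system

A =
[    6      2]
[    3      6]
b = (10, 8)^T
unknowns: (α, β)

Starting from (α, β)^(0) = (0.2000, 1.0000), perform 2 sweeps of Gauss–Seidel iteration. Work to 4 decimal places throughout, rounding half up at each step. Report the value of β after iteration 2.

Iteration 1:
  α = (10 - (2)·1.0000) / (6) = 1.3333
  β = (8 - (3)·1.3333) / (6) = 0.6667
Iteration 2:
  α = (10 - (2)·0.6667) / (6) = 1.4444
  β = (8 - (3)·1.4444) / (6) = 0.6111

0.6111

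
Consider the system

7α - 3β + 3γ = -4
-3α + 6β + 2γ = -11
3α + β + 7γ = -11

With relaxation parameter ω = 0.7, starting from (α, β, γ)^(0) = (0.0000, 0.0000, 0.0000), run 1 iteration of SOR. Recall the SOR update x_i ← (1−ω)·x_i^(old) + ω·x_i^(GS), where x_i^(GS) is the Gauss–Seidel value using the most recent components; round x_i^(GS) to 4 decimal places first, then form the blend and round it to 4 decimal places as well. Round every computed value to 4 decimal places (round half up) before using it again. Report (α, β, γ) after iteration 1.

Iteration 1:
  α: GS value = (-4 - (-3)·0.0000 - (3)·0.0000) / (7) = -0.5714;  α ← (1−ω)·0.0000 + ω·-0.5714 = -0.4000
  β: GS value = (-11 - (-3)·-0.4000 - (2)·0.0000) / (6) = -2.0333;  β ← (1−ω)·0.0000 + ω·-2.0333 = -1.4233
  γ: GS value = (-11 - (3)·-0.4000 - (1)·-1.4233) / (7) = -1.1967;  γ ← (1−ω)·0.0000 + ω·-1.1967 = -0.8377

(-0.4000, -1.4233, -0.8377)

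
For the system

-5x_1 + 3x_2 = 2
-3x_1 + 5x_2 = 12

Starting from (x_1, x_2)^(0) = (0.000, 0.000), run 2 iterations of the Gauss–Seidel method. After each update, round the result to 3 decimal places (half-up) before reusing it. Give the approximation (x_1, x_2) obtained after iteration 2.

Iteration 1:
  x_1 = (2 - (3)·0.000) / (-5) = -0.400
  x_2 = (12 - (-3)·-0.400) / (5) = 2.160
Iteration 2:
  x_1 = (2 - (3)·2.160) / (-5) = 0.896
  x_2 = (12 - (-3)·0.896) / (5) = 2.938

(0.896, 2.938)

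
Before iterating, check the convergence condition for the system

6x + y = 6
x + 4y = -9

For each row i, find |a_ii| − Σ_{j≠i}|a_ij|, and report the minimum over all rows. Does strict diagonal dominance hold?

row 1: |6| − (1) = 5
row 2: |4| − (1) = 3
minimum over rows = 3 → strictly diagonally dominant (convergence guaranteed)

3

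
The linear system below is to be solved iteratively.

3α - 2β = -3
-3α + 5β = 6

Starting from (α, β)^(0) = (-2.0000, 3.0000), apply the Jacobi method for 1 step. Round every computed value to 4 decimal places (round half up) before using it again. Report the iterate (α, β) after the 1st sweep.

Iteration 1:
  α = (-3 - (-2)·3.0000) / (3) = 1.0000
  β = (6 - (-3)·-2.0000) / (5) = 0.0000

(1.0000, 0.0000)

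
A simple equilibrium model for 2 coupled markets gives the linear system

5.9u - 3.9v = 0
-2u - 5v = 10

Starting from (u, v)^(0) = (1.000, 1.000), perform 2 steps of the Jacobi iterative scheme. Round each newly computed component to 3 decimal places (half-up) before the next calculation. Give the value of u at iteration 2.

Iteration 1:
  u = (0 - (-3.9)·1.000) / (5.9) = 0.661
  v = (10 - (-2)·1.000) / (-5) = -2.400
Iteration 2:
  u = (0 - (-3.9)·-2.400) / (5.9) = -1.586
  v = (10 - (-2)·0.661) / (-5) = -2.264

-1.586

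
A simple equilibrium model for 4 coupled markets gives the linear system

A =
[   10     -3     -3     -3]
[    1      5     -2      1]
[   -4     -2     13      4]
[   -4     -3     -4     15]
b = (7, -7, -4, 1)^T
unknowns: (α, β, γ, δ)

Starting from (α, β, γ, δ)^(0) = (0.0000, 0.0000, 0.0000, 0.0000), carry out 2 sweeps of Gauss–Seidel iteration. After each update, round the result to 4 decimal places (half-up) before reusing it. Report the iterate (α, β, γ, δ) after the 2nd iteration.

Iteration 1:
  α = (7 - (-3)·0.0000 - (-3)·0.0000 - (-3)·0.0000) / (10) = 0.7000
  β = (-7 - (1)·0.7000 - (-2)·0.0000 - (1)·0.0000) / (5) = -1.5400
  γ = (-4 - (-4)·0.7000 - (-2)·-1.5400 - (4)·0.0000) / (13) = -0.3292
  δ = (1 - (-4)·0.7000 - (-3)·-1.5400 - (-4)·-0.3292) / (15) = -0.1425
Iteration 2:
  α = (7 - (-3)·-1.5400 - (-3)·-0.3292 - (-3)·-0.1425) / (10) = 0.0965
  β = (-7 - (1)·0.0965 - (-2)·-0.3292 - (1)·-0.1425) / (5) = -1.5225
  γ = (-4 - (-4)·0.0965 - (-2)·-1.5225 - (4)·-0.1425) / (13) = -0.4684
  δ = (1 - (-4)·0.0965 - (-3)·-1.5225 - (-4)·-0.4684) / (15) = -0.3370

(0.0965, -1.5225, -0.4684, -0.3370)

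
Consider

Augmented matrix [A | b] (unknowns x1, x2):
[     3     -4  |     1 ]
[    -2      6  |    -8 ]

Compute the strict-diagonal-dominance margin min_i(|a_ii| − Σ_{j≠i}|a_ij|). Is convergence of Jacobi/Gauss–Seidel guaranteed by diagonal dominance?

-1

row 1: |3| − (4) = -1
row 2: |6| − (2) = 4
minimum over rows = -1 → not strictly diagonally dominant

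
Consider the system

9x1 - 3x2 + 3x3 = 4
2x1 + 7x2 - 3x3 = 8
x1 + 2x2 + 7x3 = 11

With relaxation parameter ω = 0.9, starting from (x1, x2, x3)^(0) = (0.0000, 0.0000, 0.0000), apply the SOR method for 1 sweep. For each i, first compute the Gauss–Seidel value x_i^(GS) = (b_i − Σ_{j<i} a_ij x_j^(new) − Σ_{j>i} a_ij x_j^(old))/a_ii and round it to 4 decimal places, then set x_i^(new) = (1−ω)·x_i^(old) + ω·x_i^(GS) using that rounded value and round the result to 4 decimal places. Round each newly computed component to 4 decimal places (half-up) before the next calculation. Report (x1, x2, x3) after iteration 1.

(0.4000, 0.9257, 1.1248)

Iteration 1:
  x1: GS value = (4 - (-3)·0.0000 - (3)·0.0000) / (9) = 0.4444;  x1 ← (1−ω)·0.0000 + ω·0.4444 = 0.4000
  x2: GS value = (8 - (2)·0.4000 - (-3)·0.0000) / (7) = 1.0286;  x2 ← (1−ω)·0.0000 + ω·1.0286 = 0.9257
  x3: GS value = (11 - (1)·0.4000 - (2)·0.9257) / (7) = 1.2498;  x3 ← (1−ω)·0.0000 + ω·1.2498 = 1.1248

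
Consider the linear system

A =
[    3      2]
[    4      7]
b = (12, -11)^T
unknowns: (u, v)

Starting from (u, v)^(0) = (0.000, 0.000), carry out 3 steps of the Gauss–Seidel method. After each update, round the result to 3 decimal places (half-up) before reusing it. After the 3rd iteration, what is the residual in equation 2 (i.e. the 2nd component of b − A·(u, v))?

Iteration 1:
  u = (12 - (2)·0.000) / (3) = 4.000
  v = (-11 - (4)·4.000) / (7) = -3.857
Iteration 2:
  u = (12 - (2)·-3.857) / (3) = 6.571
  v = (-11 - (4)·6.571) / (7) = -5.326
Iteration 3:
  u = (12 - (2)·-5.326) / (3) = 7.551
  v = (-11 - (4)·7.551) / (7) = -5.886
Residual b − A·x = (1.119, -0.002)

-0.002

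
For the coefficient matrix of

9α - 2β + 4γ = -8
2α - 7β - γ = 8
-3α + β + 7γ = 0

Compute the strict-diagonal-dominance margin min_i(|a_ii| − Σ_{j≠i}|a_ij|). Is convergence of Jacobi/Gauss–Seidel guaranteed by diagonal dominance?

row 1: |9| − (2+4) = 3
row 2: |-7| − (2+1) = 4
row 3: |7| − (3+1) = 3
minimum over rows = 3 → strictly diagonally dominant (convergence guaranteed)

3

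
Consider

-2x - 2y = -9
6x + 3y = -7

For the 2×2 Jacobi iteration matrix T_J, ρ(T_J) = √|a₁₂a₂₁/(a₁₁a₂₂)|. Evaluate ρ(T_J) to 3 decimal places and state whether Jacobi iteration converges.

1.414

a₁₂a₂₁/(a₁₁a₂₂) = (-2)·(6) / ((-2)·(3)) = 2.000000
ρ = √|2.000000| = √2.000000 = 1.414
ρ > 1, so Jacobi diverges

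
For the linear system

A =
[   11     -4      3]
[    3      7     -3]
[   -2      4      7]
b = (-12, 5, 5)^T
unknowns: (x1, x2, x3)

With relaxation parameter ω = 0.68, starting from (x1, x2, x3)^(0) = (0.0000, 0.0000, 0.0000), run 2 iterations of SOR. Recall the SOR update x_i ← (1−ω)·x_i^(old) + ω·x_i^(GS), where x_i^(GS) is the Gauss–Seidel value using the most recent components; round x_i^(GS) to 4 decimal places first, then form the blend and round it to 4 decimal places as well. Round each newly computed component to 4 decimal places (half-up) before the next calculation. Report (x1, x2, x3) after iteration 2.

Iteration 1:
  x1: GS value = (-12 - (-4)·0.0000 - (3)·0.0000) / (11) = -1.0909;  x1 ← (1−ω)·0.0000 + ω·-1.0909 = -0.7418
  x2: GS value = (5 - (3)·-0.7418 - (-3)·0.0000) / (7) = 1.0322;  x2 ← (1−ω)·0.0000 + ω·1.0322 = 0.7019
  x3: GS value = (5 - (-2)·-0.7418 - (4)·0.7019) / (7) = 0.1013;  x3 ← (1−ω)·0.0000 + ω·0.1013 = 0.0689
Iteration 2:
  x1: GS value = (-12 - (-4)·0.7019 - (3)·0.0689) / (11) = -0.8545;  x1 ← (1−ω)·-0.7418 + ω·-0.8545 = -0.8184
  x2: GS value = (5 - (3)·-0.8184 - (-3)·0.0689) / (7) = 1.0946;  x2 ← (1−ω)·0.7019 + ω·1.0946 = 0.9689
  x3: GS value = (5 - (-2)·-0.8184 - (4)·0.9689) / (7) = -0.0732;  x3 ← (1−ω)·0.0689 + ω·-0.0732 = -0.0277

(-0.8184, 0.9689, -0.0277)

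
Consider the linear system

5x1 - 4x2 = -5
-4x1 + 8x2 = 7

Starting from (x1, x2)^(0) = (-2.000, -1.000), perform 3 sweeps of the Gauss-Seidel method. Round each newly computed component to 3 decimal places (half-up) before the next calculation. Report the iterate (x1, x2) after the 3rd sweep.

(-0.708, 0.521)

Iteration 1:
  x1 = (-5 - (-4)·-1.000) / (5) = -1.800
  x2 = (7 - (-4)·-1.800) / (8) = -0.025
Iteration 2:
  x1 = (-5 - (-4)·-0.025) / (5) = -1.020
  x2 = (7 - (-4)·-1.020) / (8) = 0.365
Iteration 3:
  x1 = (-5 - (-4)·0.365) / (5) = -0.708
  x2 = (7 - (-4)·-0.708) / (8) = 0.521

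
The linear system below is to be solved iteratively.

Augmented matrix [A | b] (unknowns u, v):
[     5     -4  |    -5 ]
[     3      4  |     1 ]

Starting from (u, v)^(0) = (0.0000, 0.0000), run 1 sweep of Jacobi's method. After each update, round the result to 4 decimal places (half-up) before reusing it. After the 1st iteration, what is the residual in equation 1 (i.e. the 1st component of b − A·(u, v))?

1.0000

Iteration 1:
  u = (-5 - (-4)·0.0000) / (5) = -1.0000
  v = (1 - (3)·0.0000) / (4) = 0.2500
Residual b − A·x = (1.0000, 3.0000)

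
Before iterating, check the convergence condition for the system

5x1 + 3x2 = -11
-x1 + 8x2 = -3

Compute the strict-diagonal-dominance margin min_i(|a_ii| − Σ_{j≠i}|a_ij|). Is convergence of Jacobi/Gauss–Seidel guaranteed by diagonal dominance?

row 1: |5| − (3) = 2
row 2: |8| − (1) = 7
minimum over rows = 2 → strictly diagonally dominant (convergence guaranteed)

2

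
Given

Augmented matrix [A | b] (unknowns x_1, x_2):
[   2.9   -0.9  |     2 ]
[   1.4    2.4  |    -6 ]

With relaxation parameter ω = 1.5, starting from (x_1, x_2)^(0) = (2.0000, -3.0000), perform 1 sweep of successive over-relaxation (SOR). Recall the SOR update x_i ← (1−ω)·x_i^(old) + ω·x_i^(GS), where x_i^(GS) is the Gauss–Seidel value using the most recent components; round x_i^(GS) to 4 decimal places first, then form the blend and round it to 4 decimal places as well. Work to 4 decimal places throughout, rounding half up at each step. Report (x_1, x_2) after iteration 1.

(-1.3621, -1.0581)

Iteration 1:
  x_1: GS value = (2 - (-0.9)·-3.0000) / (2.9) = -0.2414;  x_1 ← (1−ω)·2.0000 + ω·-0.2414 = -1.3621
  x_2: GS value = (-6 - (1.4)·-1.3621) / (2.4) = -1.7054;  x_2 ← (1−ω)·-3.0000 + ω·-1.7054 = -1.0581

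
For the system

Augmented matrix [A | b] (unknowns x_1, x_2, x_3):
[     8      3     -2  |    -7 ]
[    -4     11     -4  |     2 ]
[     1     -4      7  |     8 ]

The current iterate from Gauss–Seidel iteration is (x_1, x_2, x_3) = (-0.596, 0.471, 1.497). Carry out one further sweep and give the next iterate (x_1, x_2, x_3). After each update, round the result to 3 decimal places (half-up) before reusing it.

One sweep:
  x_1 = (-7 - (3)·0.471 - (-2)·1.497) / (8) = -0.677
  x_2 = (2 - (-4)·-0.677 - (-4)·1.497) / (11) = 0.480
  x_3 = (8 - (1)·-0.677 - (-4)·0.480) / (7) = 1.514

(-0.677, 0.480, 1.514)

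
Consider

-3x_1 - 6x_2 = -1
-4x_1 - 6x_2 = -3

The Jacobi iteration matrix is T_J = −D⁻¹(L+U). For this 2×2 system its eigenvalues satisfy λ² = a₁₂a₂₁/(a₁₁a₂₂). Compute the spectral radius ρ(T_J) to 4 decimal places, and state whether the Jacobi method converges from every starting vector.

a₁₂a₂₁/(a₁₁a₂₂) = (-6)·(-4) / ((-3)·(-6)) = 1.333333
ρ = √|1.333333| = √1.333333 = 1.1547
ρ > 1, so Jacobi diverges

1.1547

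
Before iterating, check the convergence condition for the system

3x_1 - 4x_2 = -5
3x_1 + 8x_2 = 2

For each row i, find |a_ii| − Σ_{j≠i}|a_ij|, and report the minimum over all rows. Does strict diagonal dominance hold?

-1

row 1: |3| − (4) = -1
row 2: |8| − (3) = 5
minimum over rows = -1 → not strictly diagonally dominant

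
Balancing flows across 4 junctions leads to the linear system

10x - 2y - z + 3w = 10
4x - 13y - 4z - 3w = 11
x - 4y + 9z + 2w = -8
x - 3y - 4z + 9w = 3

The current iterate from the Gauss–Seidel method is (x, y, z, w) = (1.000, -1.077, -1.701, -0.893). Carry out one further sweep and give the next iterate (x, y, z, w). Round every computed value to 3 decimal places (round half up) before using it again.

One sweep:
  x = (10 - (-2)·-1.077 - (-1)·-1.701 - (3)·-0.893) / (10) = 0.882
  y = (11 - (4)·0.882 - (-4)·-1.701 - (-3)·-0.893) / (-13) = 0.155
  z = (-8 - (1)·0.882 - (-4)·0.155 - (2)·-0.893) / (9) = -0.720
  w = (3 - (1)·0.882 - (-3)·0.155 - (-4)·-0.720) / (9) = -0.033

(0.882, 0.155, -0.720, -0.033)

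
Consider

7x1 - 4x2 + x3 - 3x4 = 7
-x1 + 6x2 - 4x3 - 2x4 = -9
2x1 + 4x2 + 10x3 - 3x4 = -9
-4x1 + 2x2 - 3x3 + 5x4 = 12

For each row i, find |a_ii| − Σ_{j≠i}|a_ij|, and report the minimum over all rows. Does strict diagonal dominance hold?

-4

row 1: |7| − (4+1+3) = -1
row 2: |6| − (1+4+2) = -1
row 3: |10| − (2+4+3) = 1
row 4: |5| − (4+2+3) = -4
minimum over rows = -4 → not strictly diagonally dominant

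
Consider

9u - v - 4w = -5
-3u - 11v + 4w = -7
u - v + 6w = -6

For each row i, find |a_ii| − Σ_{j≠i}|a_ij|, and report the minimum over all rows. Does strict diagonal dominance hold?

4

row 1: |9| − (1+4) = 4
row 2: |-11| − (3+4) = 4
row 3: |6| − (1+1) = 4
minimum over rows = 4 → strictly diagonally dominant (convergence guaranteed)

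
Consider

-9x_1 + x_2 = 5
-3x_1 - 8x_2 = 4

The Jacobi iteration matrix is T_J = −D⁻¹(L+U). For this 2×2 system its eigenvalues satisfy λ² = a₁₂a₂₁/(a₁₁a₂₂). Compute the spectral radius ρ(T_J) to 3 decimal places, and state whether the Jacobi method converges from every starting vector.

a₁₂a₂₁/(a₁₁a₂₂) = (1)·(-3) / ((-9)·(-8)) = -0.041667
ρ = √|-0.041667| = √0.041667 = 0.204
ρ < 1, so Jacobi converges

0.204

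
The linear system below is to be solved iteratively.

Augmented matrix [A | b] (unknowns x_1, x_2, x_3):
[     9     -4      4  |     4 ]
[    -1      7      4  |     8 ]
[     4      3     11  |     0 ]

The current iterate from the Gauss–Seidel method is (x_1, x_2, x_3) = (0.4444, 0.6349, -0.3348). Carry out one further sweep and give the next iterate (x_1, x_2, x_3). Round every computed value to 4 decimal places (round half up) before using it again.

(0.8754, 1.4592, -0.7163)

One sweep:
  x_1 = (4 - (-4)·0.6349 - (4)·-0.3348) / (9) = 0.8754
  x_2 = (8 - (-1)·0.8754 - (4)·-0.3348) / (7) = 1.4592
  x_3 = (0 - (4)·0.8754 - (3)·1.4592) / (11) = -0.7163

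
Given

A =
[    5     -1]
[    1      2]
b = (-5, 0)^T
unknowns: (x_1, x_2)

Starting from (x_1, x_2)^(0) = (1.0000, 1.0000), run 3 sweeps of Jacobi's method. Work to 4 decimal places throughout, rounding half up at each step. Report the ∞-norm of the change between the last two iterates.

0.1800

Iteration 1:
  x_1 = (-5 - (-1)·1.0000) / (5) = -0.8000
  x_2 = (0 - (1)·1.0000) / (2) = -0.5000
Iteration 2:
  x_1 = (-5 - (-1)·-0.5000) / (5) = -1.1000
  x_2 = (0 - (1)·-0.8000) / (2) = 0.4000
Iteration 3:
  x_1 = (-5 - (-1)·0.4000) / (5) = -0.9200
  x_2 = (0 - (1)·-1.1000) / (2) = 0.5500
Change: (0.1800, 0.1500) → max |·| = 0.1800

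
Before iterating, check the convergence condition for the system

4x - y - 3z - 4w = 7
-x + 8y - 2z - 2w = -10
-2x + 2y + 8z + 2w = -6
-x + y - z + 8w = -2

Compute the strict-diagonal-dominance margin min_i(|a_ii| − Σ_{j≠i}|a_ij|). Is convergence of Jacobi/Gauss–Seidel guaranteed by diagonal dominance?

row 1: |4| − (1+3+4) = -4
row 2: |8| − (1+2+2) = 3
row 3: |8| − (2+2+2) = 2
row 4: |8| − (1+1+1) = 5
minimum over rows = -4 → not strictly diagonally dominant

-4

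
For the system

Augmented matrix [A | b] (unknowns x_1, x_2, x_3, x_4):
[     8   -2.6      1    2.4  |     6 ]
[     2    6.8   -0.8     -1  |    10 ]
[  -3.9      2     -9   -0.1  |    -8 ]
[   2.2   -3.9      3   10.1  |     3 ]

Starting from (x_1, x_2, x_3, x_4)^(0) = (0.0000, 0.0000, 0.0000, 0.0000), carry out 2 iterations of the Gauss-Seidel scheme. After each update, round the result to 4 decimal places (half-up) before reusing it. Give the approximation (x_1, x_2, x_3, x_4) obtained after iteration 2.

Iteration 1:
  x_1 = (6 - (-2.6)·0.0000 - (1)·0.0000 - (2.4)·0.0000) / (8) = 0.7500
  x_2 = (10 - (2)·0.7500 - (-0.8)·0.0000 - (-1)·0.0000) / (6.8) = 1.2500
  x_3 = (-8 - (-3.9)·0.7500 - (2)·1.2500 - (-0.1)·0.0000) / (-9) = 0.8417
  x_4 = (3 - (2.2)·0.7500 - (-3.9)·1.2500 - (3)·0.8417) / (10.1) = 0.3663
Iteration 2:
  x_1 = (6 - (-2.6)·1.2500 - (1)·0.8417 - (2.4)·0.3663) / (8) = 0.9411
  x_2 = (10 - (2)·0.9411 - (-0.8)·0.8417 - (-1)·0.3663) / (6.8) = 1.3467
  x_3 = (-8 - (-3.9)·0.9411 - (2)·1.3467 - (-0.1)·0.3663) / (-9) = 0.7763
  x_4 = (3 - (2.2)·0.9411 - (-3.9)·1.3467 - (3)·0.7763) / (10.1) = 0.3815

(0.9411, 1.3467, 0.7763, 0.3815)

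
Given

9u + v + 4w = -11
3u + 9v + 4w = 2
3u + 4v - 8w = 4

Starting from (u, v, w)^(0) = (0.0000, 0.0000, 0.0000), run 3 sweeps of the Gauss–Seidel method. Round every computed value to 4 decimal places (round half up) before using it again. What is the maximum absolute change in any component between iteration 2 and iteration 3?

Iteration 1:
  u = (-11 - (1)·0.0000 - (4)·0.0000) / (9) = -1.2222
  v = (2 - (3)·-1.2222 - (4)·0.0000) / (9) = 0.6296
  w = (4 - (3)·-1.2222 - (4)·0.6296) / (-8) = -0.6435
Iteration 2:
  u = (-11 - (1)·0.6296 - (4)·-0.6435) / (9) = -1.0062
  v = (2 - (3)·-1.0062 - (4)·-0.6435) / (9) = 0.8436
  w = (4 - (3)·-1.0062 - (4)·0.8436) / (-8) = -0.4555
Iteration 3:
  u = (-11 - (1)·0.8436 - (4)·-0.4555) / (9) = -1.1135
  v = (2 - (3)·-1.1135 - (4)·-0.4555) / (9) = 0.7958
  w = (4 - (3)·-1.1135 - (4)·0.7958) / (-8) = -0.5197
Change: (-0.1073, -0.0478, -0.0642) → max |·| = 0.1073

0.1073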